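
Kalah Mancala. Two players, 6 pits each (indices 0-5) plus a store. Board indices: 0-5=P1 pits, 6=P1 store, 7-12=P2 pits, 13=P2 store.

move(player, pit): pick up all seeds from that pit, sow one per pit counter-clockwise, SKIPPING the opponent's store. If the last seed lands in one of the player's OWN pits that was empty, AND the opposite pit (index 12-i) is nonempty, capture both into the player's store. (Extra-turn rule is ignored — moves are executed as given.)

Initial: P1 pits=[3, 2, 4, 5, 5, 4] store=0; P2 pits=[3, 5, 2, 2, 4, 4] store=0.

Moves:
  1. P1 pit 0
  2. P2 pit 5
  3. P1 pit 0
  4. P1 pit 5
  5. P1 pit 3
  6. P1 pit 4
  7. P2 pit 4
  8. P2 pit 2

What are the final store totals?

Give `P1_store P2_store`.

Answer: 3 3

Derivation:
Move 1: P1 pit0 -> P1=[0,3,5,6,5,4](0) P2=[3,5,2,2,4,4](0)
Move 2: P2 pit5 -> P1=[1,4,6,6,5,4](0) P2=[3,5,2,2,4,0](1)
Move 3: P1 pit0 -> P1=[0,5,6,6,5,4](0) P2=[3,5,2,2,4,0](1)
Move 4: P1 pit5 -> P1=[0,5,6,6,5,0](1) P2=[4,6,3,2,4,0](1)
Move 5: P1 pit3 -> P1=[0,5,6,0,6,1](2) P2=[5,7,4,2,4,0](1)
Move 6: P1 pit4 -> P1=[0,5,6,0,0,2](3) P2=[6,8,5,3,4,0](1)
Move 7: P2 pit4 -> P1=[1,6,6,0,0,2](3) P2=[6,8,5,3,0,1](2)
Move 8: P2 pit2 -> P1=[2,6,6,0,0,2](3) P2=[6,8,0,4,1,2](3)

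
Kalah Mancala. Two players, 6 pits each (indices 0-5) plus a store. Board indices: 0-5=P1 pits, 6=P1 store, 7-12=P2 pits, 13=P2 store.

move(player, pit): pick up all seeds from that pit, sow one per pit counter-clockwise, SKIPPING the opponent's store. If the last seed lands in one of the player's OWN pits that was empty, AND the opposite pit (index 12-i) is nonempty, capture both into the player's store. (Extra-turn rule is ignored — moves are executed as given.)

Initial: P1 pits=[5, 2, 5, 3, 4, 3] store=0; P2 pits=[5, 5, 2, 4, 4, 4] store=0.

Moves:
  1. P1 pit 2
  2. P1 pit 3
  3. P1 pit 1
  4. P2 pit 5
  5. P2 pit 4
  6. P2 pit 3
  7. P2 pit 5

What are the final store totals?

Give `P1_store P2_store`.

Move 1: P1 pit2 -> P1=[5,2,0,4,5,4](1) P2=[6,5,2,4,4,4](0)
Move 2: P1 pit3 -> P1=[5,2,0,0,6,5](2) P2=[7,5,2,4,4,4](0)
Move 3: P1 pit1 -> P1=[5,0,1,0,6,5](5) P2=[7,5,0,4,4,4](0)
Move 4: P2 pit5 -> P1=[6,1,2,0,6,5](5) P2=[7,5,0,4,4,0](1)
Move 5: P2 pit4 -> P1=[7,2,2,0,6,5](5) P2=[7,5,0,4,0,1](2)
Move 6: P2 pit3 -> P1=[8,2,2,0,6,5](5) P2=[7,5,0,0,1,2](3)
Move 7: P2 pit5 -> P1=[9,2,2,0,6,5](5) P2=[7,5,0,0,1,0](4)

Answer: 5 4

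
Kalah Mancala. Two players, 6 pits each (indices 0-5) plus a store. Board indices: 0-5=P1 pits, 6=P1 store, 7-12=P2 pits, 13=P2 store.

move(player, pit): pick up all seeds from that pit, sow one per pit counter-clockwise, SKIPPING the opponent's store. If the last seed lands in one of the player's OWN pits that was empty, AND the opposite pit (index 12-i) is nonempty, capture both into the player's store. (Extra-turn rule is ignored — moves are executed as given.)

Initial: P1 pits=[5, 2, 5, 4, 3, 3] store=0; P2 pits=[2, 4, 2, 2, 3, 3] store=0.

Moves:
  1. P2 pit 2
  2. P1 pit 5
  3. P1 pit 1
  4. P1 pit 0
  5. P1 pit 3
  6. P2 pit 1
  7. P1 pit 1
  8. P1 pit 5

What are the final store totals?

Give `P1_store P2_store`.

Answer: 7 1

Derivation:
Move 1: P2 pit2 -> P1=[5,2,5,4,3,3](0) P2=[2,4,0,3,4,3](0)
Move 2: P1 pit5 -> P1=[5,2,5,4,3,0](1) P2=[3,5,0,3,4,3](0)
Move 3: P1 pit1 -> P1=[5,0,6,5,3,0](1) P2=[3,5,0,3,4,3](0)
Move 4: P1 pit0 -> P1=[0,1,7,6,4,0](5) P2=[0,5,0,3,4,3](0)
Move 5: P1 pit3 -> P1=[0,1,7,0,5,1](6) P2=[1,6,1,3,4,3](0)
Move 6: P2 pit1 -> P1=[1,1,7,0,5,1](6) P2=[1,0,2,4,5,4](1)
Move 7: P1 pit1 -> P1=[1,0,8,0,5,1](6) P2=[1,0,2,4,5,4](1)
Move 8: P1 pit5 -> P1=[1,0,8,0,5,0](7) P2=[1,0,2,4,5,4](1)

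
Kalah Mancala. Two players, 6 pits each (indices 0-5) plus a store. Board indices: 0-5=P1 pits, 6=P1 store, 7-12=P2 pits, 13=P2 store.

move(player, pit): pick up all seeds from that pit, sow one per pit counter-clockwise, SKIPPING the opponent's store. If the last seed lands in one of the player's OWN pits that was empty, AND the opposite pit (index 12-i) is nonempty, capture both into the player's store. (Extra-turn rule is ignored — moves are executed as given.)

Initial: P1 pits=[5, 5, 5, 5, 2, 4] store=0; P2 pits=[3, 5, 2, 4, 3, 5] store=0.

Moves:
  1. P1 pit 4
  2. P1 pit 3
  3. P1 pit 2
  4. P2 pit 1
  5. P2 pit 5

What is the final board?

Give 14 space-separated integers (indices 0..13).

Move 1: P1 pit4 -> P1=[5,5,5,5,0,5](1) P2=[3,5,2,4,3,5](0)
Move 2: P1 pit3 -> P1=[5,5,5,0,1,6](2) P2=[4,6,2,4,3,5](0)
Move 3: P1 pit2 -> P1=[5,5,0,1,2,7](3) P2=[5,6,2,4,3,5](0)
Move 4: P2 pit1 -> P1=[6,5,0,1,2,7](3) P2=[5,0,3,5,4,6](1)
Move 5: P2 pit5 -> P1=[7,6,1,2,3,7](3) P2=[5,0,3,5,4,0](2)

Answer: 7 6 1 2 3 7 3 5 0 3 5 4 0 2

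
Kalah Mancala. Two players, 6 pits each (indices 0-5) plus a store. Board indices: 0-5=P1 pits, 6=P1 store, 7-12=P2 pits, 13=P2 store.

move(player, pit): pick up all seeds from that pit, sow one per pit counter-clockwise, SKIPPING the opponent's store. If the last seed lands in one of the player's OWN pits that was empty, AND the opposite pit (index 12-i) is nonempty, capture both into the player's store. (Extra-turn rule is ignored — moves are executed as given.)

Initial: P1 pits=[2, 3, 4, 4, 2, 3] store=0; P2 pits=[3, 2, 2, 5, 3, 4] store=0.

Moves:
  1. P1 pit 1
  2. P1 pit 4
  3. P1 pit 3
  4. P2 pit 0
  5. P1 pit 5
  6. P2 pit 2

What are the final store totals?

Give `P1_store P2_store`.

Answer: 3 1

Derivation:
Move 1: P1 pit1 -> P1=[2,0,5,5,3,3](0) P2=[3,2,2,5,3,4](0)
Move 2: P1 pit4 -> P1=[2,0,5,5,0,4](1) P2=[4,2,2,5,3,4](0)
Move 3: P1 pit3 -> P1=[2,0,5,0,1,5](2) P2=[5,3,2,5,3,4](0)
Move 4: P2 pit0 -> P1=[2,0,5,0,1,5](2) P2=[0,4,3,6,4,5](0)
Move 5: P1 pit5 -> P1=[2,0,5,0,1,0](3) P2=[1,5,4,7,4,5](0)
Move 6: P2 pit2 -> P1=[2,0,5,0,1,0](3) P2=[1,5,0,8,5,6](1)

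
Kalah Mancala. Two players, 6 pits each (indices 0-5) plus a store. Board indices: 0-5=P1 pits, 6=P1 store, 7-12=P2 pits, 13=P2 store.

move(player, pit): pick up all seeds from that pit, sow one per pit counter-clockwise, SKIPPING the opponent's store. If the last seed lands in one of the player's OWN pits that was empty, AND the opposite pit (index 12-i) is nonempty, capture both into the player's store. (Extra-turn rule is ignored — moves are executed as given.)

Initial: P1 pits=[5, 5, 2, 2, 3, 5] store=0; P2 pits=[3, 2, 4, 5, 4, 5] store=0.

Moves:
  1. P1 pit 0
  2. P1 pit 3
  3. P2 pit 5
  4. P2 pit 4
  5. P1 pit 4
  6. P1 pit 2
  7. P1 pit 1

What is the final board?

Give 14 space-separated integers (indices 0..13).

Answer: 2 0 1 3 2 10 4 5 4 6 5 0 1 2

Derivation:
Move 1: P1 pit0 -> P1=[0,6,3,3,4,6](0) P2=[3,2,4,5,4,5](0)
Move 2: P1 pit3 -> P1=[0,6,3,0,5,7](1) P2=[3,2,4,5,4,5](0)
Move 3: P2 pit5 -> P1=[1,7,4,1,5,7](1) P2=[3,2,4,5,4,0](1)
Move 4: P2 pit4 -> P1=[2,8,4,1,5,7](1) P2=[3,2,4,5,0,1](2)
Move 5: P1 pit4 -> P1=[2,8,4,1,0,8](2) P2=[4,3,5,5,0,1](2)
Move 6: P1 pit2 -> P1=[2,8,0,2,1,9](3) P2=[4,3,5,5,0,1](2)
Move 7: P1 pit1 -> P1=[2,0,1,3,2,10](4) P2=[5,4,6,5,0,1](2)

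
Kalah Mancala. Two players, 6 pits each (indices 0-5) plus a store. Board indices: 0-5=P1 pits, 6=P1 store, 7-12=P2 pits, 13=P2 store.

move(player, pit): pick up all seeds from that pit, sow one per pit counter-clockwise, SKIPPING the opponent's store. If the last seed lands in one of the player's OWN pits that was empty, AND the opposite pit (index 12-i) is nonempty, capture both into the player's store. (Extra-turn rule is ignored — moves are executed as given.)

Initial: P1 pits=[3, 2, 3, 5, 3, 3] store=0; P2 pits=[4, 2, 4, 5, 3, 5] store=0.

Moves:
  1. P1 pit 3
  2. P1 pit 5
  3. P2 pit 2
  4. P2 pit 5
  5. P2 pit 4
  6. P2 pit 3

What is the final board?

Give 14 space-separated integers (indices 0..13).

Answer: 7 5 5 1 5 0 2 6 4 0 0 1 2 4

Derivation:
Move 1: P1 pit3 -> P1=[3,2,3,0,4,4](1) P2=[5,3,4,5,3,5](0)
Move 2: P1 pit5 -> P1=[3,2,3,0,4,0](2) P2=[6,4,5,5,3,5](0)
Move 3: P2 pit2 -> P1=[4,2,3,0,4,0](2) P2=[6,4,0,6,4,6](1)
Move 4: P2 pit5 -> P1=[5,3,4,1,5,0](2) P2=[6,4,0,6,4,0](2)
Move 5: P2 pit4 -> P1=[6,4,4,1,5,0](2) P2=[6,4,0,6,0,1](3)
Move 6: P2 pit3 -> P1=[7,5,5,1,5,0](2) P2=[6,4,0,0,1,2](4)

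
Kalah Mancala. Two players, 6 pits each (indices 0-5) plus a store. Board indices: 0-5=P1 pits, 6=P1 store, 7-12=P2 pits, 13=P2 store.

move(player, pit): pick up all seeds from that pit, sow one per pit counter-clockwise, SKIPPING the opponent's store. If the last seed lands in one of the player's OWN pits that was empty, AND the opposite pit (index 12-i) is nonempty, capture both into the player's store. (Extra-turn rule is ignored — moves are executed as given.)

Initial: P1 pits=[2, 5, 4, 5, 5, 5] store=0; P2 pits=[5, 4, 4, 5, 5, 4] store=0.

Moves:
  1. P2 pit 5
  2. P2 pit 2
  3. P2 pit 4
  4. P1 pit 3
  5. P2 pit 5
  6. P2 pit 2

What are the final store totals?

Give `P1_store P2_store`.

Move 1: P2 pit5 -> P1=[3,6,5,5,5,5](0) P2=[5,4,4,5,5,0](1)
Move 2: P2 pit2 -> P1=[3,6,5,5,5,5](0) P2=[5,4,0,6,6,1](2)
Move 3: P2 pit4 -> P1=[4,7,6,6,5,5](0) P2=[5,4,0,6,0,2](3)
Move 4: P1 pit3 -> P1=[4,7,6,0,6,6](1) P2=[6,5,1,6,0,2](3)
Move 5: P2 pit5 -> P1=[5,7,6,0,6,6](1) P2=[6,5,1,6,0,0](4)
Move 6: P2 pit2 -> P1=[5,7,6,0,6,6](1) P2=[6,5,0,7,0,0](4)

Answer: 1 4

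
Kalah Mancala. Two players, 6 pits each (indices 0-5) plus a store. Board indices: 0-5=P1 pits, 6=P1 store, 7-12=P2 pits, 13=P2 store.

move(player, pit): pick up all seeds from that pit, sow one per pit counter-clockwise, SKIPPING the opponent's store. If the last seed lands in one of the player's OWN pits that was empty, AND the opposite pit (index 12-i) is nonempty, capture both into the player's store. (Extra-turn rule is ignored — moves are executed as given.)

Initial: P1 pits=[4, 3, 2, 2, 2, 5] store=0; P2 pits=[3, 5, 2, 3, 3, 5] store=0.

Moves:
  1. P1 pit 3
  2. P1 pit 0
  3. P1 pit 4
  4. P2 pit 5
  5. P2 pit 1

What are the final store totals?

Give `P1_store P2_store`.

Move 1: P1 pit3 -> P1=[4,3,2,0,3,6](0) P2=[3,5,2,3,3,5](0)
Move 2: P1 pit0 -> P1=[0,4,3,1,4,6](0) P2=[3,5,2,3,3,5](0)
Move 3: P1 pit4 -> P1=[0,4,3,1,0,7](1) P2=[4,6,2,3,3,5](0)
Move 4: P2 pit5 -> P1=[1,5,4,2,0,7](1) P2=[4,6,2,3,3,0](1)
Move 5: P2 pit1 -> P1=[2,5,4,2,0,7](1) P2=[4,0,3,4,4,1](2)

Answer: 1 2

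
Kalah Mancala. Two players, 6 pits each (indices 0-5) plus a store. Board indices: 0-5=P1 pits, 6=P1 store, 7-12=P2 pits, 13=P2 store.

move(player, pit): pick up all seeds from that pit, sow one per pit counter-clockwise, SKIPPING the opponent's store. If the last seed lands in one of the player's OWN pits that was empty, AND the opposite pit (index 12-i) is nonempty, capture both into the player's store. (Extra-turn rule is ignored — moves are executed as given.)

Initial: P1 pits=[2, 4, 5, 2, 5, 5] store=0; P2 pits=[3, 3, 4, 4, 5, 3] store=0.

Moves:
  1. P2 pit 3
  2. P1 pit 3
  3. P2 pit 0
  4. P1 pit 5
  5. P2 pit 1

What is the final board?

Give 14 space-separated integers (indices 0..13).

Answer: 3 4 0 0 6 0 1 1 0 7 2 8 5 8

Derivation:
Move 1: P2 pit3 -> P1=[3,4,5,2,5,5](0) P2=[3,3,4,0,6,4](1)
Move 2: P1 pit3 -> P1=[3,4,5,0,6,6](0) P2=[3,3,4,0,6,4](1)
Move 3: P2 pit0 -> P1=[3,4,0,0,6,6](0) P2=[0,4,5,0,6,4](7)
Move 4: P1 pit5 -> P1=[3,4,0,0,6,0](1) P2=[1,5,6,1,7,4](7)
Move 5: P2 pit1 -> P1=[3,4,0,0,6,0](1) P2=[1,0,7,2,8,5](8)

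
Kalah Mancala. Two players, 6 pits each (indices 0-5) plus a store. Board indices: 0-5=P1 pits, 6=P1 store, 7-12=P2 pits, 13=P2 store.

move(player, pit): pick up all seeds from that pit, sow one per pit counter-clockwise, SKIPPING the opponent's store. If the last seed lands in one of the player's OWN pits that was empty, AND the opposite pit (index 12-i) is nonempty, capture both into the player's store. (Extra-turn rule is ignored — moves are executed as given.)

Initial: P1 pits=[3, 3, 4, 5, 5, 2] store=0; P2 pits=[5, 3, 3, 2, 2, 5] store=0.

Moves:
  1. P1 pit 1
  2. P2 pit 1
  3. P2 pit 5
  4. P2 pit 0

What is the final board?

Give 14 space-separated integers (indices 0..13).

Answer: 0 1 6 7 6 2 0 0 1 5 4 4 0 6

Derivation:
Move 1: P1 pit1 -> P1=[3,0,5,6,6,2](0) P2=[5,3,3,2,2,5](0)
Move 2: P2 pit1 -> P1=[3,0,5,6,6,2](0) P2=[5,0,4,3,3,5](0)
Move 3: P2 pit5 -> P1=[4,1,6,7,6,2](0) P2=[5,0,4,3,3,0](1)
Move 4: P2 pit0 -> P1=[0,1,6,7,6,2](0) P2=[0,1,5,4,4,0](6)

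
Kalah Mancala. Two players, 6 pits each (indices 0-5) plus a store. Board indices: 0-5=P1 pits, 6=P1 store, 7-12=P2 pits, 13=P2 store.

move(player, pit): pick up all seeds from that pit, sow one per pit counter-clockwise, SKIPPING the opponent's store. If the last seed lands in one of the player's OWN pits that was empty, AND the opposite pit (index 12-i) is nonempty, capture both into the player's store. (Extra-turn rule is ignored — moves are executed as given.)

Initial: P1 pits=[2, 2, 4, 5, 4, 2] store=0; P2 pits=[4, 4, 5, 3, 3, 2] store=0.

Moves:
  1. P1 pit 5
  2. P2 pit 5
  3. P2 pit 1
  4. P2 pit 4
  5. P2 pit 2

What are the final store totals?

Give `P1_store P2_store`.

Move 1: P1 pit5 -> P1=[2,2,4,5,4,0](1) P2=[5,4,5,3,3,2](0)
Move 2: P2 pit5 -> P1=[3,2,4,5,4,0](1) P2=[5,4,5,3,3,0](1)
Move 3: P2 pit1 -> P1=[0,2,4,5,4,0](1) P2=[5,0,6,4,4,0](5)
Move 4: P2 pit4 -> P1=[1,3,4,5,4,0](1) P2=[5,0,6,4,0,1](6)
Move 5: P2 pit2 -> P1=[2,4,4,5,4,0](1) P2=[5,0,0,5,1,2](7)

Answer: 1 7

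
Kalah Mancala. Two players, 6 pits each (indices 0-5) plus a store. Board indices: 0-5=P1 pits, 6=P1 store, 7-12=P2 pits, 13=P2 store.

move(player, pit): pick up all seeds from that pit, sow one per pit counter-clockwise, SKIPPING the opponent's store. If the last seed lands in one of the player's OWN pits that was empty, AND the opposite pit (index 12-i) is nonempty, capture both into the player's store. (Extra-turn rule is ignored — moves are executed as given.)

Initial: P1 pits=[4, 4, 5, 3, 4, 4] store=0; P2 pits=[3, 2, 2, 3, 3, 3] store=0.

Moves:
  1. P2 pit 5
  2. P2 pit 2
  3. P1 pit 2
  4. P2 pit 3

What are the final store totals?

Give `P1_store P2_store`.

Move 1: P2 pit5 -> P1=[5,5,5,3,4,4](0) P2=[3,2,2,3,3,0](1)
Move 2: P2 pit2 -> P1=[5,5,5,3,4,4](0) P2=[3,2,0,4,4,0](1)
Move 3: P1 pit2 -> P1=[5,5,0,4,5,5](1) P2=[4,2,0,4,4,0](1)
Move 4: P2 pit3 -> P1=[6,5,0,4,5,5](1) P2=[4,2,0,0,5,1](2)

Answer: 1 2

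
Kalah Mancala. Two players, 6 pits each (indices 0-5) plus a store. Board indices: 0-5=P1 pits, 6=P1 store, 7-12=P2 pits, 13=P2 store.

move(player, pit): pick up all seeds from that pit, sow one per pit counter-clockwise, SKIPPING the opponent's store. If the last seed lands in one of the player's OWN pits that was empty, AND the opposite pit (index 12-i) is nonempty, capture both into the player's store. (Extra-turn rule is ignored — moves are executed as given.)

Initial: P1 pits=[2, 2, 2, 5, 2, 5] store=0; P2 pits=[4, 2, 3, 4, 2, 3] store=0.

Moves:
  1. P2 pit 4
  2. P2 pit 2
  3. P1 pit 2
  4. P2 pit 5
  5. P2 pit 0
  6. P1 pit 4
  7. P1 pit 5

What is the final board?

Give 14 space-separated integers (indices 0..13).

Move 1: P2 pit4 -> P1=[2,2,2,5,2,5](0) P2=[4,2,3,4,0,4](1)
Move 2: P2 pit2 -> P1=[2,2,2,5,2,5](0) P2=[4,2,0,5,1,5](1)
Move 3: P1 pit2 -> P1=[2,2,0,6,3,5](0) P2=[4,2,0,5,1,5](1)
Move 4: P2 pit5 -> P1=[3,3,1,7,3,5](0) P2=[4,2,0,5,1,0](2)
Move 5: P2 pit0 -> P1=[3,3,1,7,3,5](0) P2=[0,3,1,6,2,0](2)
Move 6: P1 pit4 -> P1=[3,3,1,7,0,6](1) P2=[1,3,1,6,2,0](2)
Move 7: P1 pit5 -> P1=[3,3,1,7,0,0](2) P2=[2,4,2,7,3,0](2)

Answer: 3 3 1 7 0 0 2 2 4 2 7 3 0 2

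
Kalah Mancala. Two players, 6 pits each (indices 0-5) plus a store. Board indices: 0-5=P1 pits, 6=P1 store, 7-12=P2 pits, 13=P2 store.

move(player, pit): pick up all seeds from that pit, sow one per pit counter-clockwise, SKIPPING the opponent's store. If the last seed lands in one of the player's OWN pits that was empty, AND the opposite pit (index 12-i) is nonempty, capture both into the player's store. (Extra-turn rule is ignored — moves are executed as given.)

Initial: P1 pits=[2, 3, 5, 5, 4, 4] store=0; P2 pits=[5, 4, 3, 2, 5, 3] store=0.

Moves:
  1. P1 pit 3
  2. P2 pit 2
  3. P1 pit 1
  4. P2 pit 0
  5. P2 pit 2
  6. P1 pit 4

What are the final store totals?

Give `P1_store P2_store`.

Answer: 2 1

Derivation:
Move 1: P1 pit3 -> P1=[2,3,5,0,5,5](1) P2=[6,5,3,2,5,3](0)
Move 2: P2 pit2 -> P1=[2,3,5,0,5,5](1) P2=[6,5,0,3,6,4](0)
Move 3: P1 pit1 -> P1=[2,0,6,1,6,5](1) P2=[6,5,0,3,6,4](0)
Move 4: P2 pit0 -> P1=[2,0,6,1,6,5](1) P2=[0,6,1,4,7,5](1)
Move 5: P2 pit2 -> P1=[2,0,6,1,6,5](1) P2=[0,6,0,5,7,5](1)
Move 6: P1 pit4 -> P1=[2,0,6,1,0,6](2) P2=[1,7,1,6,7,5](1)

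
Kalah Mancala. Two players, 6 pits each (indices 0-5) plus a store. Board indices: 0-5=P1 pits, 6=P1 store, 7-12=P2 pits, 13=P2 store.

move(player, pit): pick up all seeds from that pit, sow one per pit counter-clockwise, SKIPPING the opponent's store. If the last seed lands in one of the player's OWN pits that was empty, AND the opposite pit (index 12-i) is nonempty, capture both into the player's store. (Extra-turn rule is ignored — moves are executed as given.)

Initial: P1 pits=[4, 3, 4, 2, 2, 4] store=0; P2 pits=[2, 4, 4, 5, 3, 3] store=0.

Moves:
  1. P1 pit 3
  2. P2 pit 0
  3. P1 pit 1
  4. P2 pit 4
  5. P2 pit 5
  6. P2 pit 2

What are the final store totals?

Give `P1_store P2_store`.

Move 1: P1 pit3 -> P1=[4,3,4,0,3,5](0) P2=[2,4,4,5,3,3](0)
Move 2: P2 pit0 -> P1=[4,3,4,0,3,5](0) P2=[0,5,5,5,3,3](0)
Move 3: P1 pit1 -> P1=[4,0,5,1,4,5](0) P2=[0,5,5,5,3,3](0)
Move 4: P2 pit4 -> P1=[5,0,5,1,4,5](0) P2=[0,5,5,5,0,4](1)
Move 5: P2 pit5 -> P1=[6,1,6,1,4,5](0) P2=[0,5,5,5,0,0](2)
Move 6: P2 pit2 -> P1=[7,1,6,1,4,5](0) P2=[0,5,0,6,1,1](3)

Answer: 0 3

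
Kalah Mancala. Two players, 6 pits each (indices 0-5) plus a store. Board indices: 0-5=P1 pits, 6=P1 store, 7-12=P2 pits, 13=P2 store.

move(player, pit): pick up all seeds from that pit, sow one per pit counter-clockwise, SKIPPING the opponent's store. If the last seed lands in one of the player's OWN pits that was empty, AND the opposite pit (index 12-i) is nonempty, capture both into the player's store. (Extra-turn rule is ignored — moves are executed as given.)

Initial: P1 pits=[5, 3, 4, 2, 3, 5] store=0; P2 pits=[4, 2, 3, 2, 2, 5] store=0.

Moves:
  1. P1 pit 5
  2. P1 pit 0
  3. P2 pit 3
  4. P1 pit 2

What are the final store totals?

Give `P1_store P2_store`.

Move 1: P1 pit5 -> P1=[5,3,4,2,3,0](1) P2=[5,3,4,3,2,5](0)
Move 2: P1 pit0 -> P1=[0,4,5,3,4,0](7) P2=[0,3,4,3,2,5](0)
Move 3: P2 pit3 -> P1=[0,4,5,3,4,0](7) P2=[0,3,4,0,3,6](1)
Move 4: P1 pit2 -> P1=[0,4,0,4,5,1](8) P2=[1,3,4,0,3,6](1)

Answer: 8 1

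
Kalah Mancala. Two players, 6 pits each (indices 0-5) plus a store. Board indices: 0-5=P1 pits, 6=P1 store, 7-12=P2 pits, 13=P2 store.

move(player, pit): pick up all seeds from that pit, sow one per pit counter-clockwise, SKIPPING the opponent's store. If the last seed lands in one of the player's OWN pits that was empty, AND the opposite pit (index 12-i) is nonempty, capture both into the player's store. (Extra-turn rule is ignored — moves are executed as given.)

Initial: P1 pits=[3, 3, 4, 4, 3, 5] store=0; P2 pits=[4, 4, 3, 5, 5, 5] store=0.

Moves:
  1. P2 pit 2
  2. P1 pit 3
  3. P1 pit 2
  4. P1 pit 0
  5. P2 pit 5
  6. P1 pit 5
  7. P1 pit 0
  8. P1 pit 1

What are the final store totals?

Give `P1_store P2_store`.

Move 1: P2 pit2 -> P1=[3,3,4,4,3,5](0) P2=[4,4,0,6,6,6](0)
Move 2: P1 pit3 -> P1=[3,3,4,0,4,6](1) P2=[5,4,0,6,6,6](0)
Move 3: P1 pit2 -> P1=[3,3,0,1,5,7](2) P2=[5,4,0,6,6,6](0)
Move 4: P1 pit0 -> P1=[0,4,1,2,5,7](2) P2=[5,4,0,6,6,6](0)
Move 5: P2 pit5 -> P1=[1,5,2,3,6,7](2) P2=[5,4,0,6,6,0](1)
Move 6: P1 pit5 -> P1=[1,5,2,3,6,0](3) P2=[6,5,1,7,7,1](1)
Move 7: P1 pit0 -> P1=[0,6,2,3,6,0](3) P2=[6,5,1,7,7,1](1)
Move 8: P1 pit1 -> P1=[0,0,3,4,7,1](4) P2=[7,5,1,7,7,1](1)

Answer: 4 1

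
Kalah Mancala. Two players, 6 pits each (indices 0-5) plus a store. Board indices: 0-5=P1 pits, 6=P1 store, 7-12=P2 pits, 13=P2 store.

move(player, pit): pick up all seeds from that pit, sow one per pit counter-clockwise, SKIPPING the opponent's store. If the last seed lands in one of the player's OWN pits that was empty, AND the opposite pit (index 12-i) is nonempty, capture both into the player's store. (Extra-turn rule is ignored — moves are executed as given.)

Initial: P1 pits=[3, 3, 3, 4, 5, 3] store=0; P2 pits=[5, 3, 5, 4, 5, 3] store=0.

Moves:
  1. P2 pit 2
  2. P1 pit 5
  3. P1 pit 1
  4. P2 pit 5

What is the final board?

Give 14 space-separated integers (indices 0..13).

Move 1: P2 pit2 -> P1=[4,3,3,4,5,3](0) P2=[5,3,0,5,6,4](1)
Move 2: P1 pit5 -> P1=[4,3,3,4,5,0](1) P2=[6,4,0,5,6,4](1)
Move 3: P1 pit1 -> P1=[4,0,4,5,6,0](1) P2=[6,4,0,5,6,4](1)
Move 4: P2 pit5 -> P1=[5,1,5,5,6,0](1) P2=[6,4,0,5,6,0](2)

Answer: 5 1 5 5 6 0 1 6 4 0 5 6 0 2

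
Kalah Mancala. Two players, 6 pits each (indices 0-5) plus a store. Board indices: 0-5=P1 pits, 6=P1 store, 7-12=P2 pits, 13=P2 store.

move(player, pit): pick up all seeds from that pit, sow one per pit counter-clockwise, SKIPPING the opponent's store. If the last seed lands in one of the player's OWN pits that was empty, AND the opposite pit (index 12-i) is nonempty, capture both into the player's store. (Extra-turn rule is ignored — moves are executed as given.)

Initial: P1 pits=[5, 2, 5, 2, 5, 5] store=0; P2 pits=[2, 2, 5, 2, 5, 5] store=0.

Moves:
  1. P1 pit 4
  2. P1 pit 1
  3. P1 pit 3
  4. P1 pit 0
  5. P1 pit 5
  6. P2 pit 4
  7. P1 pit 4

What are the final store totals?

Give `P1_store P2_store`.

Answer: 11 1

Derivation:
Move 1: P1 pit4 -> P1=[5,2,5,2,0,6](1) P2=[3,3,6,2,5,5](0)
Move 2: P1 pit1 -> P1=[5,0,6,3,0,6](1) P2=[3,3,6,2,5,5](0)
Move 3: P1 pit3 -> P1=[5,0,6,0,1,7](2) P2=[3,3,6,2,5,5](0)
Move 4: P1 pit0 -> P1=[0,1,7,1,2,8](2) P2=[3,3,6,2,5,5](0)
Move 5: P1 pit5 -> P1=[0,1,7,1,2,0](10) P2=[4,4,7,3,6,0](0)
Move 6: P2 pit4 -> P1=[1,2,8,2,2,0](10) P2=[4,4,7,3,0,1](1)
Move 7: P1 pit4 -> P1=[1,2,8,2,0,1](11) P2=[4,4,7,3,0,1](1)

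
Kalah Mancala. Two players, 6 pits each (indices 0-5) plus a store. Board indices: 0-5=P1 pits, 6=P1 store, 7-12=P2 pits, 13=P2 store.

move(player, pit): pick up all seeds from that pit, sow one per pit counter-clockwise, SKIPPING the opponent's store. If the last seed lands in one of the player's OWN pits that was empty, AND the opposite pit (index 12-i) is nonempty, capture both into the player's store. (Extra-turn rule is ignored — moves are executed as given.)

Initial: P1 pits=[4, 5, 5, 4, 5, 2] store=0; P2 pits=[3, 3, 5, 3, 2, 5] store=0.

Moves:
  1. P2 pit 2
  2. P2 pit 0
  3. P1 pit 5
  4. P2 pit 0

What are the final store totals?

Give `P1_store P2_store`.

Answer: 1 1

Derivation:
Move 1: P2 pit2 -> P1=[5,5,5,4,5,2](0) P2=[3,3,0,4,3,6](1)
Move 2: P2 pit0 -> P1=[5,5,5,4,5,2](0) P2=[0,4,1,5,3,6](1)
Move 3: P1 pit5 -> P1=[5,5,5,4,5,0](1) P2=[1,4,1,5,3,6](1)
Move 4: P2 pit0 -> P1=[5,5,5,4,5,0](1) P2=[0,5,1,5,3,6](1)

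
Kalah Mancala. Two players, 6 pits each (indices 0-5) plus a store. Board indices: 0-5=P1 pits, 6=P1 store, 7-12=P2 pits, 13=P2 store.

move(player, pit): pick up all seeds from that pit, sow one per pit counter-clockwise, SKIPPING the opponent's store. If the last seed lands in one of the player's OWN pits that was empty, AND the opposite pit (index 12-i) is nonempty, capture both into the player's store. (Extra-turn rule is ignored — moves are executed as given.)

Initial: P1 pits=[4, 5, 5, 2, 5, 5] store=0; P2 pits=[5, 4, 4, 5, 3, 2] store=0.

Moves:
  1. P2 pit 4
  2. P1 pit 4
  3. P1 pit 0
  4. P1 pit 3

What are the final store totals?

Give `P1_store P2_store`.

Move 1: P2 pit4 -> P1=[5,5,5,2,5,5](0) P2=[5,4,4,5,0,3](1)
Move 2: P1 pit4 -> P1=[5,5,5,2,0,6](1) P2=[6,5,5,5,0,3](1)
Move 3: P1 pit0 -> P1=[0,6,6,3,1,7](1) P2=[6,5,5,5,0,3](1)
Move 4: P1 pit3 -> P1=[0,6,6,0,2,8](2) P2=[6,5,5,5,0,3](1)

Answer: 2 1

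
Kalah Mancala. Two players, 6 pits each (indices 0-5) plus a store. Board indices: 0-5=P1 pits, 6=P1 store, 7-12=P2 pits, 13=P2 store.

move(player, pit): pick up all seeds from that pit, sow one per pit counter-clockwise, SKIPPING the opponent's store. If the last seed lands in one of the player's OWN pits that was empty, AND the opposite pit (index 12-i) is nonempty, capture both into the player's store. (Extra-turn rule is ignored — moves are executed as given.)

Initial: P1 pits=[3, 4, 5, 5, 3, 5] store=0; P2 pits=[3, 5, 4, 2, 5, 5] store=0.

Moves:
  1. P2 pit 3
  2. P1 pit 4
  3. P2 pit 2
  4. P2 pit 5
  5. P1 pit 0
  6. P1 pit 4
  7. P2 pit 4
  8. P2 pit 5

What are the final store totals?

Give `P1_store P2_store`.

Move 1: P2 pit3 -> P1=[3,4,5,5,3,5](0) P2=[3,5,4,0,6,6](0)
Move 2: P1 pit4 -> P1=[3,4,5,5,0,6](1) P2=[4,5,4,0,6,6](0)
Move 3: P2 pit2 -> P1=[3,4,5,5,0,6](1) P2=[4,5,0,1,7,7](1)
Move 4: P2 pit5 -> P1=[4,5,6,6,1,7](1) P2=[4,5,0,1,7,0](2)
Move 5: P1 pit0 -> P1=[0,6,7,7,2,7](1) P2=[4,5,0,1,7,0](2)
Move 6: P1 pit4 -> P1=[0,6,7,7,0,8](2) P2=[4,5,0,1,7,0](2)
Move 7: P2 pit4 -> P1=[1,7,8,8,1,8](2) P2=[4,5,0,1,0,1](3)
Move 8: P2 pit5 -> P1=[1,7,8,8,1,8](2) P2=[4,5,0,1,0,0](4)

Answer: 2 4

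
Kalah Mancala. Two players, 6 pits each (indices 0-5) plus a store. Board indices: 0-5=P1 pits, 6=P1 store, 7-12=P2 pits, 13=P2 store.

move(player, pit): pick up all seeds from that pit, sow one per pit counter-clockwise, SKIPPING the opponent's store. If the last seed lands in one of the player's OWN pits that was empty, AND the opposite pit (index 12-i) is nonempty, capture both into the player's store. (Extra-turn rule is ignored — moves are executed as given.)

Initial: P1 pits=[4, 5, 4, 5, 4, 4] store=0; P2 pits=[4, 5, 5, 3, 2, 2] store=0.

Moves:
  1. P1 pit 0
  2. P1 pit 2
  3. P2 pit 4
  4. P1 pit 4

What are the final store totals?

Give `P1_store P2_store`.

Answer: 2 1

Derivation:
Move 1: P1 pit0 -> P1=[0,6,5,6,5,4](0) P2=[4,5,5,3,2,2](0)
Move 2: P1 pit2 -> P1=[0,6,0,7,6,5](1) P2=[5,5,5,3,2,2](0)
Move 3: P2 pit4 -> P1=[0,6,0,7,6,5](1) P2=[5,5,5,3,0,3](1)
Move 4: P1 pit4 -> P1=[0,6,0,7,0,6](2) P2=[6,6,6,4,0,3](1)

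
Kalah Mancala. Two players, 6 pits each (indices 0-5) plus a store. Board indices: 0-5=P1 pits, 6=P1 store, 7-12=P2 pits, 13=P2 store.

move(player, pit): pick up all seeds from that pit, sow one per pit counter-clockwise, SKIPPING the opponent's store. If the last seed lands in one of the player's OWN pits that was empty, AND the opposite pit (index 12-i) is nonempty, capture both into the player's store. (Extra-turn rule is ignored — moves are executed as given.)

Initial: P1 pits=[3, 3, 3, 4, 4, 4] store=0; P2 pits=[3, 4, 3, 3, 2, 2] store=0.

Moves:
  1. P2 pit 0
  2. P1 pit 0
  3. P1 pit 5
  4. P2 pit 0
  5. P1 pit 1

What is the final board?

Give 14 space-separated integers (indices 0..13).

Move 1: P2 pit0 -> P1=[3,3,3,4,4,4](0) P2=[0,5,4,4,2,2](0)
Move 2: P1 pit0 -> P1=[0,4,4,5,4,4](0) P2=[0,5,4,4,2,2](0)
Move 3: P1 pit5 -> P1=[0,4,4,5,4,0](1) P2=[1,6,5,4,2,2](0)
Move 4: P2 pit0 -> P1=[0,4,4,5,4,0](1) P2=[0,7,5,4,2,2](0)
Move 5: P1 pit1 -> P1=[0,0,5,6,5,1](1) P2=[0,7,5,4,2,2](0)

Answer: 0 0 5 6 5 1 1 0 7 5 4 2 2 0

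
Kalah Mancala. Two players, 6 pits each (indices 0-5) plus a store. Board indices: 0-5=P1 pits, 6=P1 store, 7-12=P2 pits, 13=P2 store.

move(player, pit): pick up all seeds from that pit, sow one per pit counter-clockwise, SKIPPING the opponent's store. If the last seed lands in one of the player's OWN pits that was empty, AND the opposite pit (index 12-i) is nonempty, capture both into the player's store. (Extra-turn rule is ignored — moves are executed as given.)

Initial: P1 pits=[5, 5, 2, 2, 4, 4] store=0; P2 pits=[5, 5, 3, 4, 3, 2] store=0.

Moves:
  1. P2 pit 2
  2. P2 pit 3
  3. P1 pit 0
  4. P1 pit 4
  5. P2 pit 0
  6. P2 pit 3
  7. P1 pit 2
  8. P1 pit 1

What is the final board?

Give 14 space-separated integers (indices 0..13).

Answer: 0 0 1 5 2 8 3 1 8 2 0 7 5 2

Derivation:
Move 1: P2 pit2 -> P1=[5,5,2,2,4,4](0) P2=[5,5,0,5,4,3](0)
Move 2: P2 pit3 -> P1=[6,6,2,2,4,4](0) P2=[5,5,0,0,5,4](1)
Move 3: P1 pit0 -> P1=[0,7,3,3,5,5](1) P2=[5,5,0,0,5,4](1)
Move 4: P1 pit4 -> P1=[0,7,3,3,0,6](2) P2=[6,6,1,0,5,4](1)
Move 5: P2 pit0 -> P1=[0,7,3,3,0,6](2) P2=[0,7,2,1,6,5](2)
Move 6: P2 pit3 -> P1=[0,7,3,3,0,6](2) P2=[0,7,2,0,7,5](2)
Move 7: P1 pit2 -> P1=[0,7,0,4,1,7](2) P2=[0,7,2,0,7,5](2)
Move 8: P1 pit1 -> P1=[0,0,1,5,2,8](3) P2=[1,8,2,0,7,5](2)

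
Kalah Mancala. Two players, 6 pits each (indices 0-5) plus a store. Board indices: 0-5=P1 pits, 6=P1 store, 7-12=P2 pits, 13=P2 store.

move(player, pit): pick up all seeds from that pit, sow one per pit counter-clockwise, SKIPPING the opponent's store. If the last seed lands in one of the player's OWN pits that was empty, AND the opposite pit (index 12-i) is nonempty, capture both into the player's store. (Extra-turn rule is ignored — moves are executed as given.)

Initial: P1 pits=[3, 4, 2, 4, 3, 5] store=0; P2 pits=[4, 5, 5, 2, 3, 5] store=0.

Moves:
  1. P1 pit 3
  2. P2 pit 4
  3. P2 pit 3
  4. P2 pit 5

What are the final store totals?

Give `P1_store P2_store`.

Answer: 1 2

Derivation:
Move 1: P1 pit3 -> P1=[3,4,2,0,4,6](1) P2=[5,5,5,2,3,5](0)
Move 2: P2 pit4 -> P1=[4,4,2,0,4,6](1) P2=[5,5,5,2,0,6](1)
Move 3: P2 pit3 -> P1=[4,4,2,0,4,6](1) P2=[5,5,5,0,1,7](1)
Move 4: P2 pit5 -> P1=[5,5,3,1,5,7](1) P2=[5,5,5,0,1,0](2)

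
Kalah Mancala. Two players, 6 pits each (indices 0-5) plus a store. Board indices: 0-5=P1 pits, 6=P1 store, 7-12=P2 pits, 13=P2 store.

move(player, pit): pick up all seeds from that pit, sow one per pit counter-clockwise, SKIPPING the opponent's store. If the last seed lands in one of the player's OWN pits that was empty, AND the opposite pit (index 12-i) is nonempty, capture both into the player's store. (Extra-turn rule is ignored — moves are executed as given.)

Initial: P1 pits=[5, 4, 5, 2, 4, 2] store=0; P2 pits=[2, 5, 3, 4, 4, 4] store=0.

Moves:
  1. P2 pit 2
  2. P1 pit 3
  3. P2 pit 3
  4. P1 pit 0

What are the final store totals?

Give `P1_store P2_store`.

Move 1: P2 pit2 -> P1=[5,4,5,2,4,2](0) P2=[2,5,0,5,5,5](0)
Move 2: P1 pit3 -> P1=[5,4,5,0,5,3](0) P2=[2,5,0,5,5,5](0)
Move 3: P2 pit3 -> P1=[6,5,5,0,5,3](0) P2=[2,5,0,0,6,6](1)
Move 4: P1 pit0 -> P1=[0,6,6,1,6,4](1) P2=[2,5,0,0,6,6](1)

Answer: 1 1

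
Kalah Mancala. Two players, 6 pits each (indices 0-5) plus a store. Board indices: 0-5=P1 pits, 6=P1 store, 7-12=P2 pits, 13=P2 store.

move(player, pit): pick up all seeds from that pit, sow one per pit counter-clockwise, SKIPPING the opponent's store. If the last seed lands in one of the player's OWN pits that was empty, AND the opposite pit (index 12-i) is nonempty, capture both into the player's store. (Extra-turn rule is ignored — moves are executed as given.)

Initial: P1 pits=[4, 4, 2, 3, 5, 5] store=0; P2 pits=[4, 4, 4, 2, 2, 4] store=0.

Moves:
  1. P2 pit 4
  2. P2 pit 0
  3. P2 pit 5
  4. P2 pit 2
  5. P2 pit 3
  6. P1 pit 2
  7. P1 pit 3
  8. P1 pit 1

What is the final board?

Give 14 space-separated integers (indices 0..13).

Answer: 7 0 1 0 7 7 1 1 6 0 0 2 2 9

Derivation:
Move 1: P2 pit4 -> P1=[4,4,2,3,5,5](0) P2=[4,4,4,2,0,5](1)
Move 2: P2 pit0 -> P1=[4,0,2,3,5,5](0) P2=[0,5,5,3,0,5](6)
Move 3: P2 pit5 -> P1=[5,1,3,4,5,5](0) P2=[0,5,5,3,0,0](7)
Move 4: P2 pit2 -> P1=[6,1,3,4,5,5](0) P2=[0,5,0,4,1,1](8)
Move 5: P2 pit3 -> P1=[7,1,3,4,5,5](0) P2=[0,5,0,0,2,2](9)
Move 6: P1 pit2 -> P1=[7,1,0,5,6,6](0) P2=[0,5,0,0,2,2](9)
Move 7: P1 pit3 -> P1=[7,1,0,0,7,7](1) P2=[1,6,0,0,2,2](9)
Move 8: P1 pit1 -> P1=[7,0,1,0,7,7](1) P2=[1,6,0,0,2,2](9)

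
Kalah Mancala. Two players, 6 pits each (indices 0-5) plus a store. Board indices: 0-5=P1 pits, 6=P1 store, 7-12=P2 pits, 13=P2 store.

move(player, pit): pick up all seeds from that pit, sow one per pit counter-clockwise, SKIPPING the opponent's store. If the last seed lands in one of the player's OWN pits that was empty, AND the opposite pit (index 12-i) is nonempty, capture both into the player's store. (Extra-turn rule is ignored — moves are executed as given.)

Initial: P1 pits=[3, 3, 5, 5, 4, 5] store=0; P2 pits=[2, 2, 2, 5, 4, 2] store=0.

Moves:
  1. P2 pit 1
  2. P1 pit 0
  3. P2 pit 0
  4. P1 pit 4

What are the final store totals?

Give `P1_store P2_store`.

Answer: 1 0

Derivation:
Move 1: P2 pit1 -> P1=[3,3,5,5,4,5](0) P2=[2,0,3,6,4,2](0)
Move 2: P1 pit0 -> P1=[0,4,6,6,4,5](0) P2=[2,0,3,6,4,2](0)
Move 3: P2 pit0 -> P1=[0,4,6,6,4,5](0) P2=[0,1,4,6,4,2](0)
Move 4: P1 pit4 -> P1=[0,4,6,6,0,6](1) P2=[1,2,4,6,4,2](0)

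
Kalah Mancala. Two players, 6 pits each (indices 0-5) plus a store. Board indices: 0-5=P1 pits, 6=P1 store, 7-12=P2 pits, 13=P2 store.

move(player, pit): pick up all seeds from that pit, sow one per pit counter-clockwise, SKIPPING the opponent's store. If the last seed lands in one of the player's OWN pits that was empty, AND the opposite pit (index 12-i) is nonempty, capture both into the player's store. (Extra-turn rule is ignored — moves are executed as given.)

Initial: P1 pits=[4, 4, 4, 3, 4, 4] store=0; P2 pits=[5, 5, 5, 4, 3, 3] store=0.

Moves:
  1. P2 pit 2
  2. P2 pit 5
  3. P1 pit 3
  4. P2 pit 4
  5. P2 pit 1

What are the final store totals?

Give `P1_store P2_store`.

Answer: 1 4

Derivation:
Move 1: P2 pit2 -> P1=[5,4,4,3,4,4](0) P2=[5,5,0,5,4,4](1)
Move 2: P2 pit5 -> P1=[6,5,5,3,4,4](0) P2=[5,5,0,5,4,0](2)
Move 3: P1 pit3 -> P1=[6,5,5,0,5,5](1) P2=[5,5,0,5,4,0](2)
Move 4: P2 pit4 -> P1=[7,6,5,0,5,5](1) P2=[5,5,0,5,0,1](3)
Move 5: P2 pit1 -> P1=[7,6,5,0,5,5](1) P2=[5,0,1,6,1,2](4)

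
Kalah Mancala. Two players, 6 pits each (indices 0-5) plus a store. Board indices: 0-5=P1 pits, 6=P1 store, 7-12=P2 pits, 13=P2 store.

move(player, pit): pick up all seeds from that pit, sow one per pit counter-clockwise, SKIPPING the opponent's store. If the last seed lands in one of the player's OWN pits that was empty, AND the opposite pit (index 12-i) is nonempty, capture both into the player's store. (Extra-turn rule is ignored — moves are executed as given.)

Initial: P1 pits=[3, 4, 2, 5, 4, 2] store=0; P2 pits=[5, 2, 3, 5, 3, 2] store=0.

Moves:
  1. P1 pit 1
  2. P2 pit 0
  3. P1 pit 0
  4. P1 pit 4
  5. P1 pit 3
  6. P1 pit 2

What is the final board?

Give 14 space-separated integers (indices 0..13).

Answer: 0 1 0 1 2 6 3 2 5 6 7 4 3 0

Derivation:
Move 1: P1 pit1 -> P1=[3,0,3,6,5,3](0) P2=[5,2,3,5,3,2](0)
Move 2: P2 pit0 -> P1=[3,0,3,6,5,3](0) P2=[0,3,4,6,4,3](0)
Move 3: P1 pit0 -> P1=[0,1,4,7,5,3](0) P2=[0,3,4,6,4,3](0)
Move 4: P1 pit4 -> P1=[0,1,4,7,0,4](1) P2=[1,4,5,6,4,3](0)
Move 5: P1 pit3 -> P1=[0,1,4,0,1,5](2) P2=[2,5,6,7,4,3](0)
Move 6: P1 pit2 -> P1=[0,1,0,1,2,6](3) P2=[2,5,6,7,4,3](0)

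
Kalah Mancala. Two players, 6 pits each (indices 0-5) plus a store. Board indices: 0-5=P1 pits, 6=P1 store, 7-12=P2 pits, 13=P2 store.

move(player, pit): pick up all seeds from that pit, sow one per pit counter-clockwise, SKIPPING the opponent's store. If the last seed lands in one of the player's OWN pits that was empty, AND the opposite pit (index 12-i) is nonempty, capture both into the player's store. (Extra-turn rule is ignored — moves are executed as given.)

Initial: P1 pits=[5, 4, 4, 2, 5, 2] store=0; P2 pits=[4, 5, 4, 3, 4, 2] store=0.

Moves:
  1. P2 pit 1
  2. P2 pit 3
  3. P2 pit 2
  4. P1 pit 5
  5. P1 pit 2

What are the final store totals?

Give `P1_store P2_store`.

Answer: 2 3

Derivation:
Move 1: P2 pit1 -> P1=[5,4,4,2,5,2](0) P2=[4,0,5,4,5,3](1)
Move 2: P2 pit3 -> P1=[6,4,4,2,5,2](0) P2=[4,0,5,0,6,4](2)
Move 3: P2 pit2 -> P1=[7,4,4,2,5,2](0) P2=[4,0,0,1,7,5](3)
Move 4: P1 pit5 -> P1=[7,4,4,2,5,0](1) P2=[5,0,0,1,7,5](3)
Move 5: P1 pit2 -> P1=[7,4,0,3,6,1](2) P2=[5,0,0,1,7,5](3)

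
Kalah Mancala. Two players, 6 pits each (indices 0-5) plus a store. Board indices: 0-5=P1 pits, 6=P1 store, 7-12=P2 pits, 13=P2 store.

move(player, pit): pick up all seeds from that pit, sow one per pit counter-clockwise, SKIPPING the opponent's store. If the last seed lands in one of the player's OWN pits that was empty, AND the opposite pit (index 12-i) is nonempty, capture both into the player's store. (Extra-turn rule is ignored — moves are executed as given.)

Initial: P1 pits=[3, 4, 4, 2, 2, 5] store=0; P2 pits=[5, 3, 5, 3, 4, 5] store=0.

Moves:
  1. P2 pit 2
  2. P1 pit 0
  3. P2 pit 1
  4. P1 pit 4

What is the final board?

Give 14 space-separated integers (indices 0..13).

Answer: 0 5 5 3 0 6 1 6 0 1 5 6 6 1

Derivation:
Move 1: P2 pit2 -> P1=[4,4,4,2,2,5](0) P2=[5,3,0,4,5,6](1)
Move 2: P1 pit0 -> P1=[0,5,5,3,3,5](0) P2=[5,3,0,4,5,6](1)
Move 3: P2 pit1 -> P1=[0,5,5,3,3,5](0) P2=[5,0,1,5,6,6](1)
Move 4: P1 pit4 -> P1=[0,5,5,3,0,6](1) P2=[6,0,1,5,6,6](1)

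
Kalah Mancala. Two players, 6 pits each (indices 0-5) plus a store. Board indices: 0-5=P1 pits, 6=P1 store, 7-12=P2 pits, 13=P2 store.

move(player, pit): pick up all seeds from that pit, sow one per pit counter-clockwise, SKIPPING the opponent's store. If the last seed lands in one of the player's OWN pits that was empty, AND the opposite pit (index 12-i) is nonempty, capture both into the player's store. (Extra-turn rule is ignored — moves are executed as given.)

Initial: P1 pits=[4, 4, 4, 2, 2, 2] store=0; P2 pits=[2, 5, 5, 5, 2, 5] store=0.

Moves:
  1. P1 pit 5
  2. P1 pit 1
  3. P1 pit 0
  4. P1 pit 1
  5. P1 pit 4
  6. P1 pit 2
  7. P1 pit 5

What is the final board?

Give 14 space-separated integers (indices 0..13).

Answer: 0 0 0 5 1 0 8 3 7 6 5 2 5 0

Derivation:
Move 1: P1 pit5 -> P1=[4,4,4,2,2,0](1) P2=[3,5,5,5,2,5](0)
Move 2: P1 pit1 -> P1=[4,0,5,3,3,0](5) P2=[0,5,5,5,2,5](0)
Move 3: P1 pit0 -> P1=[0,1,6,4,4,0](5) P2=[0,5,5,5,2,5](0)
Move 4: P1 pit1 -> P1=[0,0,7,4,4,0](5) P2=[0,5,5,5,2,5](0)
Move 5: P1 pit4 -> P1=[0,0,7,4,0,1](6) P2=[1,6,5,5,2,5](0)
Move 6: P1 pit2 -> P1=[0,0,0,5,1,2](7) P2=[2,7,6,5,2,5](0)
Move 7: P1 pit5 -> P1=[0,0,0,5,1,0](8) P2=[3,7,6,5,2,5](0)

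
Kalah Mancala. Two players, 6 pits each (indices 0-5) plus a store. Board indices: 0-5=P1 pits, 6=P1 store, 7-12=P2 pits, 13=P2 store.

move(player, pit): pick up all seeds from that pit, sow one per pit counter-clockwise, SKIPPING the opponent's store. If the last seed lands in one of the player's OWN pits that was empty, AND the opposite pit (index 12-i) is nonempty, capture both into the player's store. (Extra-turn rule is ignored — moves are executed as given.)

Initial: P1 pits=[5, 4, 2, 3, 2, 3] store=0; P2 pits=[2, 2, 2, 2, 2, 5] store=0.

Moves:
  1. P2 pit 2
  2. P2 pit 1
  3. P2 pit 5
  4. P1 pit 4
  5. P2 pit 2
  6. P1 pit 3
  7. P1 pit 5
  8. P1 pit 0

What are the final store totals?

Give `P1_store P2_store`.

Move 1: P2 pit2 -> P1=[5,4,2,3,2,3](0) P2=[2,2,0,3,3,5](0)
Move 2: P2 pit1 -> P1=[5,4,2,3,2,3](0) P2=[2,0,1,4,3,5](0)
Move 3: P2 pit5 -> P1=[6,5,3,4,2,3](0) P2=[2,0,1,4,3,0](1)
Move 4: P1 pit4 -> P1=[6,5,3,4,0,4](1) P2=[2,0,1,4,3,0](1)
Move 5: P2 pit2 -> P1=[6,5,3,4,0,4](1) P2=[2,0,0,5,3,0](1)
Move 6: P1 pit3 -> P1=[6,5,3,0,1,5](2) P2=[3,0,0,5,3,0](1)
Move 7: P1 pit5 -> P1=[6,5,3,0,1,0](3) P2=[4,1,1,6,3,0](1)
Move 8: P1 pit0 -> P1=[0,6,4,1,2,1](4) P2=[4,1,1,6,3,0](1)

Answer: 4 1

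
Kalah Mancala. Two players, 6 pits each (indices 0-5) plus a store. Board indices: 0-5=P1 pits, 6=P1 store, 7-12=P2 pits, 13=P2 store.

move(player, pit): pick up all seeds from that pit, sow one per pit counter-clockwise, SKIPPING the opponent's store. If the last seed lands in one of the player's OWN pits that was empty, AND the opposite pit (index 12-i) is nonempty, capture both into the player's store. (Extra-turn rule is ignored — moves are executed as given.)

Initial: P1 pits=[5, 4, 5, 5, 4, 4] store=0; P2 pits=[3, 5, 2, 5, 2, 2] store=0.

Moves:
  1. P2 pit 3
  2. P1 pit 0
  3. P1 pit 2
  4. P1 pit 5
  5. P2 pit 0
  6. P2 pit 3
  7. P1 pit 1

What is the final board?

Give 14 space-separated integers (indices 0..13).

Answer: 0 0 1 8 7 1 4 1 8 4 0 6 5 1

Derivation:
Move 1: P2 pit3 -> P1=[6,5,5,5,4,4](0) P2=[3,5,2,0,3,3](1)
Move 2: P1 pit0 -> P1=[0,6,6,6,5,5](1) P2=[3,5,2,0,3,3](1)
Move 3: P1 pit2 -> P1=[0,6,0,7,6,6](2) P2=[4,6,2,0,3,3](1)
Move 4: P1 pit5 -> P1=[0,6,0,7,6,0](3) P2=[5,7,3,1,4,3](1)
Move 5: P2 pit0 -> P1=[0,6,0,7,6,0](3) P2=[0,8,4,2,5,4](1)
Move 6: P2 pit3 -> P1=[0,6,0,7,6,0](3) P2=[0,8,4,0,6,5](1)
Move 7: P1 pit1 -> P1=[0,0,1,8,7,1](4) P2=[1,8,4,0,6,5](1)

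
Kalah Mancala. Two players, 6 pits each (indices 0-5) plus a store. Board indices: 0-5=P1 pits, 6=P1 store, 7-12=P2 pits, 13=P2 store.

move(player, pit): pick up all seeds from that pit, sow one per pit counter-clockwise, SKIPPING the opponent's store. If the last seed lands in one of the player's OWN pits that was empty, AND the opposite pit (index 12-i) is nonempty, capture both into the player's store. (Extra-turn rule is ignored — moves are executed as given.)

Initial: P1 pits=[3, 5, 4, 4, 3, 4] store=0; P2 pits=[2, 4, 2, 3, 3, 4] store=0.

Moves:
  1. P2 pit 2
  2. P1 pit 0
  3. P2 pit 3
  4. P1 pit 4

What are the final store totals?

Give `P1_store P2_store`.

Answer: 1 1

Derivation:
Move 1: P2 pit2 -> P1=[3,5,4,4,3,4](0) P2=[2,4,0,4,4,4](0)
Move 2: P1 pit0 -> P1=[0,6,5,5,3,4](0) P2=[2,4,0,4,4,4](0)
Move 3: P2 pit3 -> P1=[1,6,5,5,3,4](0) P2=[2,4,0,0,5,5](1)
Move 4: P1 pit4 -> P1=[1,6,5,5,0,5](1) P2=[3,4,0,0,5,5](1)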